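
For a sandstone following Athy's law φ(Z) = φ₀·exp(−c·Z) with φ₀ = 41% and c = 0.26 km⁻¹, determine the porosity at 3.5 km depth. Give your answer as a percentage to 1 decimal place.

16.5%

φ = φ₀·exp(−c·Z) = 0.41 × exp(−0.26 × 3.5) = 0.41 × exp(−0.91)
  = 0.41 × 0.4025 = 0.1650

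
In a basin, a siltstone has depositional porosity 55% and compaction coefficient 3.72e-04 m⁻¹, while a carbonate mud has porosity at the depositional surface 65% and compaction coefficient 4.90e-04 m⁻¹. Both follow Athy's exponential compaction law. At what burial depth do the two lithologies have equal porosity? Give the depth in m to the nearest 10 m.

Working in km (1 km = 1000 m; β in km⁻¹ = β in m⁻¹ × 1000):
Set n₀ₐ e^(−βₐd) = n₀ᵦ e^(−βᵦd) ⇒ ln(n₀ₐ/n₀ᵦ) = (βₐ − βᵦ)·d
d = ln(0.55/0.65) / (0.372 − 0.49) = -0.1671 / -0.118 = 1.416 km

1420 m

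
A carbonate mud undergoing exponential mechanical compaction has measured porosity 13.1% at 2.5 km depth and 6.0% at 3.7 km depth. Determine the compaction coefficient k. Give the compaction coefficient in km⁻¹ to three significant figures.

0.651 km⁻¹

Athy: φ(Z) = φ₀ e^(−kZ) ⇒ φ₁/φ₂ = e^{k(Z₂−Z₁)} ⇒ k = ln(φ₁/φ₂)/(Z₂−Z₁)
k = ln(0.131/0.06) / (3.7 − 2.5) = ln(2.183) / 1.2 = 0.7809 / 1.2 = 0.6507 km⁻¹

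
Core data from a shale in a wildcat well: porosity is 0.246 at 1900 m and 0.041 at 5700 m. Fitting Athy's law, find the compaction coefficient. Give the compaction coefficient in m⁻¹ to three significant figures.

Working in km (1 km = 1000 m; k in km⁻¹ = k in m⁻¹ × 1000):
Athy: phi(z) = phi₀ e^(−kz) ⇒ phi₁/phi₂ = e^{k(z₂−z₁)} ⇒ k = ln(phi₁/phi₂)/(z₂−z₁)
k = ln(0.246/0.041) / (5.7 − 1.9) = ln(6) / 3.8 = 1.7918 / 3.8 = 0.4715 km⁻¹

0.000472 m⁻¹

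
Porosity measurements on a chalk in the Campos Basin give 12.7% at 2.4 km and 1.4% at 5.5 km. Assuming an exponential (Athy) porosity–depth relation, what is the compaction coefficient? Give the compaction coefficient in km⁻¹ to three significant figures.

0.711 km⁻¹

Athy: n(d) = n₀ e^(−βd) ⇒ n₁/n₂ = e^{β(d₂−d₁)} ⇒ β = ln(n₁/n₂)/(d₂−d₁)
β = ln(0.127/0.014) / (5.5 − 2.4) = ln(9.071) / 3.1 = 2.2051 / 3.1 = 0.7113 km⁻¹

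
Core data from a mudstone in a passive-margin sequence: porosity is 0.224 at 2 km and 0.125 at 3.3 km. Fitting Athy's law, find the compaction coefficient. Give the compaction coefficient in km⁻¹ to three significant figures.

0.449 km⁻¹

Athy: φ(d) = φ₀ e^(−βd) ⇒ φ₁/φ₂ = e^{β(d₂−d₁)} ⇒ β = ln(φ₁/φ₂)/(d₂−d₁)
β = ln(0.224/0.125) / (3.3 − 2) = ln(1.792) / 1.3 = 0.5833 / 1.3 = 0.4487 km⁻¹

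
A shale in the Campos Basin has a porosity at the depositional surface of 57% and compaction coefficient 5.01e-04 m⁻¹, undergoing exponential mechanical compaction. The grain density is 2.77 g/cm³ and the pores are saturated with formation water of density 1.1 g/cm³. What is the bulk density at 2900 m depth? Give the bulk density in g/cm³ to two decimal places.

Working in km (1 km = 1000 m; c in km⁻¹ = c in m⁻¹ × 1000):
Porosity at depth: n = 0.57·exp(−0.501×2.9) = 0.57×0.2339 = 0.1333
Bulk density: ρ_b = (1−n)ρ_g + n·ρ_f = 0.8667×2.77 + 0.1333×1.1
       = 2.401 + 0.147 = 2.547 g/cm³

2.55 g/cm³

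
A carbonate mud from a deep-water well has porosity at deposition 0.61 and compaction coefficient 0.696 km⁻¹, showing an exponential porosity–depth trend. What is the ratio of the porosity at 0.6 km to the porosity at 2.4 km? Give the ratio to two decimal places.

φ(Z₁)/φ(Z₂) = e^(−k·Z₁)/e^(−k·Z₂) = e^{k(Z₂−Z₁)}
= exp(0.696 × 1.8) = exp(1.253) = 3.5001

3.50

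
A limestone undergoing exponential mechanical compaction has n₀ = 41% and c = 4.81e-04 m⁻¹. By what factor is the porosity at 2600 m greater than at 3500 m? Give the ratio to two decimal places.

1.54

Working in km (1 km = 1000 m; c in km⁻¹ = c in m⁻¹ × 1000):
n(Z₁)/n(Z₂) = e^(−c·Z₁)/e^(−c·Z₂) = e^{c(Z₂−Z₁)}
= exp(0.481 × 0.9) = exp(0.4329) = 1.5417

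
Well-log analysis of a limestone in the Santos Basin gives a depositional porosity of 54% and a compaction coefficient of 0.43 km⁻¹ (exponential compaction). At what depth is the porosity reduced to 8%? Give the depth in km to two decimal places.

Invert Athy's law: d = ln(phi₀/phi) / c
d = ln(0.54/0.08) / 0.43 = ln(6.75) / 0.43 = 1.9095 / 0.43 = 4.441 km

4.44 km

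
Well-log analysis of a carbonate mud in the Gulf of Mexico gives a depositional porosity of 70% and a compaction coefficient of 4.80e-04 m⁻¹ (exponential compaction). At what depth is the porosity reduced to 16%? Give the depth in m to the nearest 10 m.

3070 m

Working in km (1 km = 1000 m; k in km⁻¹ = k in m⁻¹ × 1000):
Invert Athy's law: z = ln(n₀/n) / k
z = ln(0.7/0.16) / 0.48 = ln(4.375) / 0.48 = 1.4759 / 0.48 = 3.075 km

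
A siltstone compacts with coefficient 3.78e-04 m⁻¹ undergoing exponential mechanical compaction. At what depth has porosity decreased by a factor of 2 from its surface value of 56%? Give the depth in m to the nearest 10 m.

1830 m

Working in km (1 km = 1000 m; c in km⁻¹ = c in m⁻¹ × 1000):
phi/phi₀ = 1/2 ⇒ exp(−c·z) = 1/2 ⇒ z = ln(2) / c
z = 0.6931 / 0.378 = 1.834 km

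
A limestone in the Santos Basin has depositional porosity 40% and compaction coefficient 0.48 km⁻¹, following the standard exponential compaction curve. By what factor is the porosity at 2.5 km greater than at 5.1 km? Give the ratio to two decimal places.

3.48

φ(z₁)/φ(z₂) = e^(−c·z₁)/e^(−c·z₂) = e^{c(z₂−z₁)}
= exp(0.48 × 2.6) = exp(1.248) = 3.4834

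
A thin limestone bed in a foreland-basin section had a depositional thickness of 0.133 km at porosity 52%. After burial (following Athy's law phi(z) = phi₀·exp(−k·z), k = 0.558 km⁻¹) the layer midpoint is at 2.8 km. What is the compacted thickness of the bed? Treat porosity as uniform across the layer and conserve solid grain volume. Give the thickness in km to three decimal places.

0.072 km

Porosity at 2.8 km: phi = 0.52·exp(−0.558×2.8) = 0.1090
Solid-volume conservation: h(1−phi) = h₀(1−phi₀) ⇒ h = h₀·(1−phi₀)/(1−phi)
h = 0.133 × (1 − 0.52)/(1 − 0.1090) = 0.133 × 0.5387 = 0.0717 km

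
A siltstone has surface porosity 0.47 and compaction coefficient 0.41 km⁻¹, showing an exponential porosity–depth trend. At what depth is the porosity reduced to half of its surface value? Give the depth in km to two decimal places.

1.69 km

n/n₀ = 1/2 ⇒ exp(−β·Z) = 1/2 ⇒ Z = ln(2) / β
Z = 0.6931 / 0.41 = 1.691 km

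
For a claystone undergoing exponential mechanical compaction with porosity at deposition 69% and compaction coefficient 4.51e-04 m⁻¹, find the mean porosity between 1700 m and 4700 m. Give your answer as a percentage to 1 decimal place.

Working in km (1 km = 1000 m; k in km⁻¹ = k in m⁻¹ × 1000):
⟨phi⟩ = (1/(Z₂−Z₁)) ∫ phi₀ e^(−kZ) dZ = phi₀·(e^(−k·Z₁) − e^(−k·Z₂)) / (k·(Z₂−Z₁))
e^(−0.451×1.7) = 0.4645; e^(−0.451×4.7) = 0.1201
⟨phi⟩ = 0.69 × (0.4645 − 0.1201) / (0.451 × 3) = 0.69 × 0.2546 = 0.1757

17.6%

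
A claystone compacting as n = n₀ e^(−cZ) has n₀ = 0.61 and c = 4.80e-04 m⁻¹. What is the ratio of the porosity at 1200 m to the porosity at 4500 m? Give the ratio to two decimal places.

Working in km (1 km = 1000 m; c in km⁻¹ = c in m⁻¹ × 1000):
n(Z₁)/n(Z₂) = e^(−c·Z₁)/e^(−c·Z₂) = e^{c(Z₂−Z₁)}
= exp(0.48 × 3.3) = exp(1.584) = 4.8744

4.87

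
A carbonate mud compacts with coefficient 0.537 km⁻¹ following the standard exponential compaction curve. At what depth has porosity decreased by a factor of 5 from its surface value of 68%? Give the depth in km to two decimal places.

3.00 km

φ/φ₀ = 1/5 ⇒ exp(−β·z) = 1/5 ⇒ z = ln(5) / β
z = 1.6094 / 0.537 = 2.997 km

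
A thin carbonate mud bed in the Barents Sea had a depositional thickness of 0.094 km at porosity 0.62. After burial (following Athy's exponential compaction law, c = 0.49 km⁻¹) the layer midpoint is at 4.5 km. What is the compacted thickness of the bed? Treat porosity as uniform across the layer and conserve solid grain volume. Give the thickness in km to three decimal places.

0.038 km

Porosity at 4.5 km: phi = 0.62·exp(−0.49×4.5) = 0.0684
Solid-volume conservation: h(1−phi) = h₀(1−phi₀) ⇒ h = h₀·(1−phi₀)/(1−phi)
h = 0.094 × (1 − 0.62)/(1 − 0.0684) = 0.094 × 0.4079 = 0.0383 km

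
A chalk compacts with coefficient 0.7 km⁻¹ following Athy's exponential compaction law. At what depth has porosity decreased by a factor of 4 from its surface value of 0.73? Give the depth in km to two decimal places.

1.98 km

n/n₀ = 1/4 ⇒ exp(−k·Z) = 1/4 ⇒ Z = ln(4) / k
Z = 1.3863 / 0.7 = 1.980 km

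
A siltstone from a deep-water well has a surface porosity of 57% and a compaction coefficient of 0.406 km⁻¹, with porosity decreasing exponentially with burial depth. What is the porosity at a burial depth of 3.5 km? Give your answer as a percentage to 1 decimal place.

φ = φ₀·exp(−β·Z) = 0.57 × exp(−0.406 × 3.5) = 0.57 × exp(−1.421)
  = 0.57 × 0.2415 = 0.1376

13.8%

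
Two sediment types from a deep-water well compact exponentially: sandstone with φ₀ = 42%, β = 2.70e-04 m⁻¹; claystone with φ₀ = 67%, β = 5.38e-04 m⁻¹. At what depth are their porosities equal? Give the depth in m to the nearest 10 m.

Working in km (1 km = 1000 m; β in km⁻¹ = β in m⁻¹ × 1000):
Set φ₀ₐ e^(−βₐd) = φ₀ᵦ e^(−βᵦd) ⇒ ln(φ₀ₐ/φ₀ᵦ) = (βₐ − βᵦ)·d
d = ln(0.42/0.67) / (0.27 − 0.538) = -0.4670 / -0.268 = 1.743 km

1740 m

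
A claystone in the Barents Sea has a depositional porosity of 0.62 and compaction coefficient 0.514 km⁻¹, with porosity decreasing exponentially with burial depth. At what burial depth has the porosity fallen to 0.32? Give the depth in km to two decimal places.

Invert Athy's law: Z = ln(n₀/n) / k
Z = ln(0.62/0.32) / 0.514 = ln(1.938) / 0.514 = 0.6614 / 0.514 = 1.287 km

1.29 km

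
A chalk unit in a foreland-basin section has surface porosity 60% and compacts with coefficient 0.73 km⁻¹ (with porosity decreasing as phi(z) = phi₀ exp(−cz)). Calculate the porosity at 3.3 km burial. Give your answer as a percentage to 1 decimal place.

phi = phi₀·exp(−c·z) = 0.6 × exp(−0.73 × 3.3) = 0.6 × exp(−2.409)
  = 0.6 × 0.0899 = 0.0539

5.4%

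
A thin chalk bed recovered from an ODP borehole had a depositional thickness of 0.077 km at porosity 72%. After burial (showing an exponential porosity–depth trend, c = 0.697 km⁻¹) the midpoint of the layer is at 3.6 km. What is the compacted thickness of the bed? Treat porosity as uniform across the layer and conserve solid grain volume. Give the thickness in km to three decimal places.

Porosity at 3.6 km: phi = 0.72·exp(−0.697×3.6) = 0.0586
Solid-volume conservation: h(1−phi) = h₀(1−phi₀) ⇒ h = h₀·(1−phi₀)/(1−phi)
h = 0.077 × (1 − 0.72)/(1 − 0.0586) = 0.077 × 0.2974 = 0.0229 km

0.023 km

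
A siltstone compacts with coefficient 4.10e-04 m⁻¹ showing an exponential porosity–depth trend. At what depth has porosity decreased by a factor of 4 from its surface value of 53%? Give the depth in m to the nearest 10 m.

Working in km (1 km = 1000 m; c in km⁻¹ = c in m⁻¹ × 1000):
phi/phi₀ = 1/4 ⇒ exp(−c·d) = 1/4 ⇒ d = ln(4) / c
d = 1.3863 / 0.41 = 3.381 km

3380 m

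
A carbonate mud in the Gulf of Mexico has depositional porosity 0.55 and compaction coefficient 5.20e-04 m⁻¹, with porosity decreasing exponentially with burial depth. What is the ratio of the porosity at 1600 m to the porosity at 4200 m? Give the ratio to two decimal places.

Working in km (1 km = 1000 m; k in km⁻¹ = k in m⁻¹ × 1000):
phi(d₁)/phi(d₂) = e^(−k·d₁)/e^(−k·d₂) = e^{k(d₂−d₁)}
= exp(0.52 × 2.6) = exp(1.352) = 3.8651

3.87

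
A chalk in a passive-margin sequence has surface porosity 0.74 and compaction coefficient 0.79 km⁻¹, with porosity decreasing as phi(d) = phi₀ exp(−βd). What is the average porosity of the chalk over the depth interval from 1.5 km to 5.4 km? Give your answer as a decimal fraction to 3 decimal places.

⟨phi⟩ = (1/(d₂−d₁)) ∫ phi₀ e^(−βd) dd = phi₀·(e^(−β·d₁) − e^(−β·d₂)) / (β·(d₂−d₁))
e^(−0.79×1.5) = 0.3057; e^(−0.79×5.4) = 0.0140
⟨phi⟩ = 0.74 × (0.3057 − 0.0140) / (0.79 × 3.9) = 0.74 × 0.0947 = 0.0701

0.070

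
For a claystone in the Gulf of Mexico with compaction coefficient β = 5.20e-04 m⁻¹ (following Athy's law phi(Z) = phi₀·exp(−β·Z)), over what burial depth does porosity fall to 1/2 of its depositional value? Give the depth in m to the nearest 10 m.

Working in km (1 km = 1000 m; β in km⁻¹ = β in m⁻¹ × 1000):
phi/phi₀ = 1/2 ⇒ exp(−β·Z) = 1/2 ⇒ Z = ln(2) / β
Z = 0.6931 / 0.52 = 1.333 km

1330 m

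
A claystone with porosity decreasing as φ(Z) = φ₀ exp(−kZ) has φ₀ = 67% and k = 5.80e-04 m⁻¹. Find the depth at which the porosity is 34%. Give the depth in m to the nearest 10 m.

Working in km (1 km = 1000 m; k in km⁻¹ = k in m⁻¹ × 1000):
Invert Athy's law: Z = ln(φ₀/φ) / k
Z = ln(0.67/0.34) / 0.58 = ln(1.971) / 0.58 = 0.6783 / 0.58 = 1.170 km

1170 m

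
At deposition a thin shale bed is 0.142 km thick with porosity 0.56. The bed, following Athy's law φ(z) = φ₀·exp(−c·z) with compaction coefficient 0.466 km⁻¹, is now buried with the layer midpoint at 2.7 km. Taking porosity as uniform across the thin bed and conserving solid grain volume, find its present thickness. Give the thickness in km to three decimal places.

0.074 km

Porosity at 2.7 km: φ = 0.56·exp(−0.466×2.7) = 0.1591
Solid-volume conservation: h(1−φ) = h₀(1−φ₀) ⇒ h = h₀·(1−φ₀)/(1−φ)
h = 0.142 × (1 − 0.56)/(1 − 0.1591) = 0.142 × 0.5233 = 0.0743 km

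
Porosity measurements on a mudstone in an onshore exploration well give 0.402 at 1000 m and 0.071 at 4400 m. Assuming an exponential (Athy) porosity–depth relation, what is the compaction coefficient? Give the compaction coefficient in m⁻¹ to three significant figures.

Working in km (1 km = 1000 m; c in km⁻¹ = c in m⁻¹ × 1000):
Athy: φ(z) = φ₀ e^(−cz) ⇒ φ₁/φ₂ = e^{c(z₂−z₁)} ⇒ c = ln(φ₁/φ₂)/(z₂−z₁)
c = ln(0.402/0.071) / (4.4 − 1) = ln(5.662) / 3.4 = 1.7338 / 3.4 = 0.5099 km⁻¹

0.000510 m⁻¹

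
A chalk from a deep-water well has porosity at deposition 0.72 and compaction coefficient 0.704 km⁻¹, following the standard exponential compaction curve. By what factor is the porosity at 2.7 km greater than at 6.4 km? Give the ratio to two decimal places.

phi(d₁)/phi(d₂) = e^(−β·d₁)/e^(−β·d₂) = e^{β(d₂−d₁)}
= exp(0.704 × 3.7) = exp(2.605) = 13.5285

13.53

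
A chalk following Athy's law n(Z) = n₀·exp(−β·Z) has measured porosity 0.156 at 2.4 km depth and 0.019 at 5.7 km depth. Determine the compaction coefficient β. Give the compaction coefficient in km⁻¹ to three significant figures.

0.638 km⁻¹

Athy: n(Z) = n₀ e^(−βZ) ⇒ n₁/n₂ = e^{β(Z₂−Z₁)} ⇒ β = ln(n₁/n₂)/(Z₂−Z₁)
β = ln(0.156/0.019) / (5.7 − 2.4) = ln(8.211) / 3.3 = 2.1054 / 3.3 = 0.638 km⁻¹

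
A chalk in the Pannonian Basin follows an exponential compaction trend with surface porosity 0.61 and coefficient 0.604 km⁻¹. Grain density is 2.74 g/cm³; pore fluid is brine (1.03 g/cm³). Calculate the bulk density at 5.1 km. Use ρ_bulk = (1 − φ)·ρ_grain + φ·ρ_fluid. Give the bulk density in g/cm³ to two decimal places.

Porosity at depth: phi = 0.61·exp(−0.604×5.1) = 0.61×0.0459 = 0.0280
Bulk density: ρ_b = (1−phi)ρ_g + phi·ρ_f = 0.9720×2.74 + 0.0280×1.03
       = 2.663 + 0.029 = 2.692 g/cm³

2.69 g/cm³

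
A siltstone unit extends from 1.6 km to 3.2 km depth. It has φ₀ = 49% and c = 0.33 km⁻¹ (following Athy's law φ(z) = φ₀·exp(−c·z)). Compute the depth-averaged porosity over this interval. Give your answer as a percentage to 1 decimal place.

⟨φ⟩ = (1/(z₂−z₁)) ∫ φ₀ e^(−cz) dz = φ₀·(e^(−c·z₁) − e^(−c·z₂)) / (c·(z₂−z₁))
e^(−0.33×1.6) = 0.5898; e^(−0.33×3.2) = 0.3478
⟨φ⟩ = 0.49 × (0.5898 − 0.3478) / (0.33 × 1.6) = 0.49 × 0.4582 = 0.2245

22.5%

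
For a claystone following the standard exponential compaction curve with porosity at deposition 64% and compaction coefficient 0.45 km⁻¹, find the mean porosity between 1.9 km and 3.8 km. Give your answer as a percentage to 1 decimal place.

18.3%

⟨n⟩ = (1/(z₂−z₁)) ∫ n₀ e^(−kz) dz = n₀·(e^(−k·z₁) − e^(−k·z₂)) / (k·(z₂−z₁))
e^(−0.45×1.9) = 0.4253; e^(−0.45×3.8) = 0.1809
⟨n⟩ = 0.64 × (0.4253 − 0.1809) / (0.45 × 1.9) = 0.64 × 0.2859 = 0.1830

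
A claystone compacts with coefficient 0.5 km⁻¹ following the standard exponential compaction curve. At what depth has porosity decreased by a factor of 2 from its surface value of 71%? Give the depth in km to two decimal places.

φ/φ₀ = 1/2 ⇒ exp(−β·d) = 1/2 ⇒ d = ln(2) / β
d = 0.6931 / 0.5 = 1.386 km

1.39 km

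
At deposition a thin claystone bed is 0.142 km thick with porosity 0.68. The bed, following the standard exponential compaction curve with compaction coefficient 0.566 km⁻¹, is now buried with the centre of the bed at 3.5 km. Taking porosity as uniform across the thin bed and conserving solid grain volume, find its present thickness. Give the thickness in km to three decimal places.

Porosity at 3.5 km: phi = 0.68·exp(−0.566×3.5) = 0.0938
Solid-volume conservation: h(1−phi) = h₀(1−phi₀) ⇒ h = h₀·(1−phi₀)/(1−phi)
h = 0.142 × (1 − 0.68)/(1 − 0.0938) = 0.142 × 0.3531 = 0.0501 km

0.050 km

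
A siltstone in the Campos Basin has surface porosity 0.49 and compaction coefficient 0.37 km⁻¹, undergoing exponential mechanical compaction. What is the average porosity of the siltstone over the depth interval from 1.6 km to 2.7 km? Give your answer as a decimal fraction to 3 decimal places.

0.223

⟨phi⟩ = (1/(d₂−d₁)) ∫ phi₀ e^(−cd) dd = phi₀·(e^(−c·d₁) − e^(−c·d₂)) / (c·(d₂−d₁))
e^(−0.37×1.6) = 0.5532; e^(−0.37×2.7) = 0.3682
⟨phi⟩ = 0.49 × (0.5532 − 0.3682) / (0.37 × 1.1) = 0.49 × 0.4545 = 0.2227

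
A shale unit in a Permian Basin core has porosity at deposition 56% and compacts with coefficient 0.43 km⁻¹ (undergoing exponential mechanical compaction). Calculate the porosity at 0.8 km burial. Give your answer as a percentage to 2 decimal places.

phi = phi₀·exp(−β·Z) = 0.56 × exp(−0.43 × 0.8) = 0.56 × exp(−0.344)
  = 0.56 × 0.7089 = 0.3970

39.70%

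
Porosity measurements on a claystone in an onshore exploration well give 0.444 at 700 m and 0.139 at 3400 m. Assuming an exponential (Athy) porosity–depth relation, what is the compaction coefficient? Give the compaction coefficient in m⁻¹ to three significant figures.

0.000430 m⁻¹

Working in km (1 km = 1000 m; β in km⁻¹ = β in m⁻¹ × 1000):
Athy: n(Z) = n₀ e^(−βZ) ⇒ n₁/n₂ = e^{β(Z₂−Z₁)} ⇒ β = ln(n₁/n₂)/(Z₂−Z₁)
β = ln(0.444/0.139) / (3.4 − 0.7) = ln(3.194) / 2.7 = 1.1614 / 2.7 = 0.4301 km⁻¹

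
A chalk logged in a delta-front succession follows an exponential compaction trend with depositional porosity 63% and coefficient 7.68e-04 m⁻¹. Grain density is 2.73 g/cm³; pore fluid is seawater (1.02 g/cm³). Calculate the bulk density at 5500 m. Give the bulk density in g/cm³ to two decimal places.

2.71 g/cm³

Working in km (1 km = 1000 m; k in km⁻¹ = k in m⁻¹ × 1000):
Porosity at depth: n = 0.63·exp(−0.768×5.5) = 0.63×0.0146 = 0.0092
Bulk density: ρ_b = (1−n)ρ_g + n·ρ_f = 0.9908×2.73 + 0.0092×1.02
       = 2.705 + 0.009 = 2.714 g/cm³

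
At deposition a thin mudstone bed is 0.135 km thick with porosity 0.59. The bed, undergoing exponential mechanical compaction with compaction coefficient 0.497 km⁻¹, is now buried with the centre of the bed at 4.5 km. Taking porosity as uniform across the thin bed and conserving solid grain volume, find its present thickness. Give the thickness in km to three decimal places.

Porosity at 4.5 km: φ = 0.59·exp(−0.497×4.5) = 0.0630
Solid-volume conservation: h(1−φ) = h₀(1−φ₀) ⇒ h = h₀·(1−φ₀)/(1−φ)
h = 0.135 × (1 − 0.59)/(1 − 0.0630) = 0.135 × 0.4376 = 0.0591 km

0.059 km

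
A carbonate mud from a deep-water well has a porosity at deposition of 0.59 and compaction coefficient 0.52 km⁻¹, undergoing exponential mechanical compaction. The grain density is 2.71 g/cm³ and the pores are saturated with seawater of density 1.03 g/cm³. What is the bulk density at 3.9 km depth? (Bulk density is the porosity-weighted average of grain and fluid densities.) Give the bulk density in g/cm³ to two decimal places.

2.58 g/cm³

Porosity at depth: n = 0.59·exp(−0.52×3.9) = 0.59×0.1316 = 0.0776
Bulk density: ρ_b = (1−n)ρ_g + n·ρ_f = 0.9224×2.71 + 0.0776×1.03
       = 2.500 + 0.080 = 2.580 g/cm³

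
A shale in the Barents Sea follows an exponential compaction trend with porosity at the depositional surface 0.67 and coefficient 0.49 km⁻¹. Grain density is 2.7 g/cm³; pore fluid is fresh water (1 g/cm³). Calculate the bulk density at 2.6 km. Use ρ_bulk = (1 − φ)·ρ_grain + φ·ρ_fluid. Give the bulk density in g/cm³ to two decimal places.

Porosity at depth: φ = 0.67·exp(−0.49×2.6) = 0.67×0.2797 = 0.1874
Bulk density: ρ_b = (1−φ)ρ_g + φ·ρ_f = 0.8126×2.7 + 0.1874×1
       = 2.194 + 0.187 = 2.381 g/cm³

2.38 g/cm³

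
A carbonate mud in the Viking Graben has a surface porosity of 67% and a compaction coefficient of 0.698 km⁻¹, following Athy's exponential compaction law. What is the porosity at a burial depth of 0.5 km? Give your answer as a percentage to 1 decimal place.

47.3%

phi = phi₀·exp(−β·d) = 0.67 × exp(−0.698 × 0.5) = 0.67 × exp(−0.349)
  = 0.67 × 0.7054 = 0.4726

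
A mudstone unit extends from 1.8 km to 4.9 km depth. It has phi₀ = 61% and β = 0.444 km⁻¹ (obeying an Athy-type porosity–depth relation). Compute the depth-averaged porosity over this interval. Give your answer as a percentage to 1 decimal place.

14.9%

⟨phi⟩ = (1/(z₂−z₁)) ∫ phi₀ e^(−βz) dz = phi₀·(e^(−β·z₁) − e^(−β·z₂)) / (β·(z₂−z₁))
e^(−0.444×1.8) = 0.4497; e^(−0.444×4.9) = 0.1135
⟨phi⟩ = 0.61 × (0.4497 − 0.1135) / (0.444 × 3.1) = 0.61 × 0.2442 = 0.1490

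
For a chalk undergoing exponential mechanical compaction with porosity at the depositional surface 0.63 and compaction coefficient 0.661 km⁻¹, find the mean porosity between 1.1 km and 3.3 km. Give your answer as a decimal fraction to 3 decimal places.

0.160

⟨n⟩ = (1/(z₂−z₁)) ∫ n₀ e^(−βz) dz = n₀·(e^(−β·z₁) − e^(−β·z₂)) / (β·(z₂−z₁))
e^(−0.661×1.1) = 0.4833; e^(−0.661×3.3) = 0.1129
⟨n⟩ = 0.63 × (0.4833 − 0.1129) / (0.661 × 2.2) = 0.63 × 0.2547 = 0.1605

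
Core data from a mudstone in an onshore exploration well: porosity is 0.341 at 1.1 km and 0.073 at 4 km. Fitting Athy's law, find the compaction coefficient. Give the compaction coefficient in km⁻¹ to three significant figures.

0.532 km⁻¹

Athy: n(z) = n₀ e^(−kz) ⇒ n₁/n₂ = e^{k(z₂−z₁)} ⇒ k = ln(n₁/n₂)/(z₂−z₁)
k = ln(0.341/0.073) / (4 − 1.1) = ln(4.671) / 2.9 = 1.5414 / 2.9 = 0.5315 km⁻¹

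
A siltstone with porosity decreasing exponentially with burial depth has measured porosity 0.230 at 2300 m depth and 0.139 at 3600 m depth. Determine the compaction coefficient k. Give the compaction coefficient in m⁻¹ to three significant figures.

0.000387 m⁻¹

Working in km (1 km = 1000 m; k in km⁻¹ = k in m⁻¹ × 1000):
Athy: n(Z) = n₀ e^(−kZ) ⇒ n₁/n₂ = e^{k(Z₂−Z₁)} ⇒ k = ln(n₁/n₂)/(Z₂−Z₁)
k = ln(0.23/0.139) / (3.6 − 2.3) = ln(1.655) / 1.3 = 0.5036 / 1.3 = 0.3874 km⁻¹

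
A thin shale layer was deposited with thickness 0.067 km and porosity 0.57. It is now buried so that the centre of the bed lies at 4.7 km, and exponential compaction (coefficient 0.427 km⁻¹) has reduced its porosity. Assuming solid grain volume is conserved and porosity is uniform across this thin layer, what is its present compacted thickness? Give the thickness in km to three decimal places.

0.031 km

Porosity at 4.7 km: phi = 0.57·exp(−0.427×4.7) = 0.0766
Solid-volume conservation: h(1−phi) = h₀(1−phi₀) ⇒ h = h₀·(1−phi₀)/(1−phi)
h = 0.067 × (1 − 0.57)/(1 − 0.0766) = 0.067 × 0.4657 = 0.0312 km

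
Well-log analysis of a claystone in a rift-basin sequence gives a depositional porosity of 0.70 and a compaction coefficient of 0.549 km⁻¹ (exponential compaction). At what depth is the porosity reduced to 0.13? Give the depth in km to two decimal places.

3.07 km

Invert Athy's law: z = ln(n₀/n) / k
z = ln(0.7/0.13) / 0.549 = ln(5.385) / 0.549 = 1.6835 / 0.549 = 3.067 km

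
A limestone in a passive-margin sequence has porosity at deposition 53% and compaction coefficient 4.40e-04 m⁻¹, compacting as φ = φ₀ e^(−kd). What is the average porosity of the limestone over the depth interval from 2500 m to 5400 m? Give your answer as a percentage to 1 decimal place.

10.0%

Working in km (1 km = 1000 m; k in km⁻¹ = k in m⁻¹ × 1000):
⟨φ⟩ = (1/(d₂−d₁)) ∫ φ₀ e^(−kd) dd = φ₀·(e^(−k·d₁) − e^(−k·d₂)) / (k·(d₂−d₁))
e^(−0.44×2.5) = 0.3329; e^(−0.44×5.4) = 0.0929
⟨φ⟩ = 0.53 × (0.3329 − 0.0929) / (0.44 × 2.9) = 0.53 × 0.1880 = 0.0997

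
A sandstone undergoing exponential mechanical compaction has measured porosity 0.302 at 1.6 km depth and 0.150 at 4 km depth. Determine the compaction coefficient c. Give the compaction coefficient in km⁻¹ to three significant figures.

0.292 km⁻¹

Athy: φ(Z) = φ₀ e^(−cZ) ⇒ φ₁/φ₂ = e^{c(Z₂−Z₁)} ⇒ c = ln(φ₁/φ₂)/(Z₂−Z₁)
c = ln(0.302/0.15) / (4 − 1.6) = ln(2.013) / 2.4 = 0.6998 / 2.4 = 0.2916 km⁻¹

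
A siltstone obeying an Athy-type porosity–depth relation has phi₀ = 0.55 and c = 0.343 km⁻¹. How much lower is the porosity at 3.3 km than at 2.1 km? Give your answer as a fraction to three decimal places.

phi(2.1) = 0.55·e^(−0.343×2.1) = 0.2676
phi(3.3) = 0.55·e^(−0.343×3.3) = 0.1773
Δphi = 0.2676 − 0.1773 = 0.0903

0.090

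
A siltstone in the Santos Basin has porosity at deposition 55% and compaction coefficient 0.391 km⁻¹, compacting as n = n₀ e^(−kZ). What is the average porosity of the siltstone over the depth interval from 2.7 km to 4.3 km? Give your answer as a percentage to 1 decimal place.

⟨n⟩ = (1/(Z₂−Z₁)) ∫ n₀ e^(−kZ) dZ = n₀·(e^(−k·Z₁) − e^(−k·Z₂)) / (k·(Z₂−Z₁))
e^(−0.391×2.7) = 0.3479; e^(−0.391×4.3) = 0.1861
⟨n⟩ = 0.55 × (0.3479 − 0.1861) / (0.391 × 1.6) = 0.55 × 0.2587 = 0.1423

14.2%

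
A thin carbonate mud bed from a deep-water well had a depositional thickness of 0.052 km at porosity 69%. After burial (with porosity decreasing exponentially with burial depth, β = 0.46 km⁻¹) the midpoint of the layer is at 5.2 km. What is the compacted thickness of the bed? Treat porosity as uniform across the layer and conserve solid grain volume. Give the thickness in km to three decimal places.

Porosity at 5.2 km: φ = 0.69·exp(−0.46×5.2) = 0.0631
Solid-volume conservation: h(1−φ) = h₀(1−φ₀) ⇒ h = h₀·(1−φ₀)/(1−φ)
h = 0.052 × (1 − 0.69)/(1 − 0.0631) = 0.052 × 0.3309 = 0.0172 km

0.017 km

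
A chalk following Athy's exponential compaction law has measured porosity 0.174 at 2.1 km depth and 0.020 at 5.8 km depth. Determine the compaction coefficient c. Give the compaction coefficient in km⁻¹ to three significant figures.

0.585 km⁻¹

Athy: φ(Z) = φ₀ e^(−cZ) ⇒ φ₁/φ₂ = e^{c(Z₂−Z₁)} ⇒ c = ln(φ₁/φ₂)/(Z₂−Z₁)
c = ln(0.174/0.02) / (5.8 − 2.1) = ln(8.7) / 3.7 = 2.1633 / 3.7 = 0.5847 km⁻¹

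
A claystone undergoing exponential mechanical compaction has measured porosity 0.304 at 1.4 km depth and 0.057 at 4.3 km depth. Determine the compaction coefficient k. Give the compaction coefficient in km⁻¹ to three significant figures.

0.577 km⁻¹

Athy: φ(Z) = φ₀ e^(−kZ) ⇒ φ₁/φ₂ = e^{k(Z₂−Z₁)} ⇒ k = ln(φ₁/φ₂)/(Z₂−Z₁)
k = ln(0.304/0.057) / (4.3 − 1.4) = ln(5.333) / 2.9 = 1.6740 / 2.9 = 0.5772 km⁻¹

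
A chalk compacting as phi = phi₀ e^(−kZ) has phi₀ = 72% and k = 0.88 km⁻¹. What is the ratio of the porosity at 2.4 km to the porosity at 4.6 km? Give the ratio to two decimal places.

6.93

phi(Z₁)/phi(Z₂) = e^(−k·Z₁)/e^(−k·Z₂) = e^{k(Z₂−Z₁)}
= exp(0.88 × 2.2) = exp(1.936) = 6.9310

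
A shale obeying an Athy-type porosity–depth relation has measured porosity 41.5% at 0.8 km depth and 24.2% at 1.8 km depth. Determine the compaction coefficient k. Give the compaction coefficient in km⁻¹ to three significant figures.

0.539 km⁻¹

Athy: n(d) = n₀ e^(−kd) ⇒ n₁/n₂ = e^{k(d₂−d₁)} ⇒ k = ln(n₁/n₂)/(d₂−d₁)
k = ln(0.415/0.242) / (1.8 − 0.8) = ln(1.715) / 1 = 0.5393 / 1 = 0.5393 km⁻¹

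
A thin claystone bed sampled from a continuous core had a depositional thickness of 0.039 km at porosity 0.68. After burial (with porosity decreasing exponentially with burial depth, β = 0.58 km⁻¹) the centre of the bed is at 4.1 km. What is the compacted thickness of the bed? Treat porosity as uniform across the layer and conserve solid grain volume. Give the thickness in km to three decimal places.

0.013 km

Porosity at 4.1 km: n = 0.68·exp(−0.58×4.1) = 0.0631
Solid-volume conservation: h(1−n) = h₀(1−n₀) ⇒ h = h₀·(1−n₀)/(1−n)
h = 0.039 × (1 − 0.68)/(1 − 0.0631) = 0.039 × 0.3415 = 0.0133 km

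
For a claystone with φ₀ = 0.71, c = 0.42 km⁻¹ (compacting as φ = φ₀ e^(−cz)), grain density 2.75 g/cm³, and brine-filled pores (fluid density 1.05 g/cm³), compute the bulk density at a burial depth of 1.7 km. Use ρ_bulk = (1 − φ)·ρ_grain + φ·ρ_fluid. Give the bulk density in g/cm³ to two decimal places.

2.16 g/cm³

Porosity at depth: φ = 0.71·exp(−0.42×1.7) = 0.71×0.4897 = 0.3477
Bulk density: ρ_b = (1−φ)ρ_g + φ·ρ_f = 0.6523×2.75 + 0.3477×1.05
       = 1.794 + 0.365 = 2.159 g/cm³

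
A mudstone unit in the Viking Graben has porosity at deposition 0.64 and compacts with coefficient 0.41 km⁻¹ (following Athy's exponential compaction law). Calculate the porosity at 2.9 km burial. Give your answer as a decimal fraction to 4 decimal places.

φ = φ₀·exp(−k·Z) = 0.64 × exp(−0.41 × 2.9) = 0.64 × exp(−1.189)
  = 0.64 × 0.3045 = 0.1949

0.1949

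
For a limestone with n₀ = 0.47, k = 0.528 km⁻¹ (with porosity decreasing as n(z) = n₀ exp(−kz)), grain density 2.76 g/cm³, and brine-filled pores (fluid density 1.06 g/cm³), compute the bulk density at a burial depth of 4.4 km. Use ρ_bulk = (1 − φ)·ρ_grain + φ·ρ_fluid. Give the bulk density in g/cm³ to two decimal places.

2.68 g/cm³

Porosity at depth: n = 0.47·exp(−0.528×4.4) = 0.47×0.0980 = 0.0460
Bulk density: ρ_b = (1−n)ρ_g + n·ρ_f = 0.9540×2.76 + 0.0460×1.06
       = 2.633 + 0.049 = 2.682 g/cm³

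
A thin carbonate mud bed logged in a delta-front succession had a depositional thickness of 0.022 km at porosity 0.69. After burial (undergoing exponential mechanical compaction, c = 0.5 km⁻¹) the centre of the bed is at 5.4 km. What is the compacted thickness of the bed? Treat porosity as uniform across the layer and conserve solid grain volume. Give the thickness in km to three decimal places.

Porosity at 5.4 km: φ = 0.69·exp(−0.5×5.4) = 0.0464
Solid-volume conservation: h(1−φ) = h₀(1−φ₀) ⇒ h = h₀·(1−φ₀)/(1−φ)
h = 0.022 × (1 − 0.69)/(1 − 0.0464) = 0.022 × 0.3251 = 0.0072 km

0.007 km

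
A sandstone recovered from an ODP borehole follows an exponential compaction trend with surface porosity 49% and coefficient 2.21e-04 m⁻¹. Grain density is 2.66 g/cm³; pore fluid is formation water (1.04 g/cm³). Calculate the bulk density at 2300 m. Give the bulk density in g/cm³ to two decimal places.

Working in km (1 km = 1000 m; β in km⁻¹ = β in m⁻¹ × 1000):
Porosity at depth: phi = 0.49·exp(−0.221×2.3) = 0.49×0.6015 = 0.2947
Bulk density: ρ_b = (1−phi)ρ_g + phi·ρ_f = 0.7053×2.66 + 0.2947×1.04
       = 1.876 + 0.307 = 2.183 g/cm³

2.18 g/cm³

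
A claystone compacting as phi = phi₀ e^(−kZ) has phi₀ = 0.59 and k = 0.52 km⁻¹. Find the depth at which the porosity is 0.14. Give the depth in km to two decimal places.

2.77 km

Invert Athy's law: Z = ln(phi₀/phi) / k
Z = ln(0.59/0.14) / 0.52 = ln(4.214) / 0.52 = 1.4385 / 0.52 = 2.766 km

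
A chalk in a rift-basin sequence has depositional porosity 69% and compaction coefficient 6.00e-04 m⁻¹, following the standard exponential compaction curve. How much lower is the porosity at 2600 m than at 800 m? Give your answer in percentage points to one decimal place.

28.2 percentage points

Working in km (1 km = 1000 m; c in km⁻¹ = c in m⁻¹ × 1000):
n(0.8) = 0.69·e^(−0.6×0.8) = 0.4270
n(2.6) = 0.69·e^(−0.6×2.6) = 0.1450
Δn = 0.4270 − 0.1450 = 0.2820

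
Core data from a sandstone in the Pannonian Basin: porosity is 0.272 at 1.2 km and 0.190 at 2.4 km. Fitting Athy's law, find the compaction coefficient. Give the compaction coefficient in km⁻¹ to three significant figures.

0.299 km⁻¹

Athy: φ(Z) = φ₀ e^(−kZ) ⇒ φ₁/φ₂ = e^{k(Z₂−Z₁)} ⇒ k = ln(φ₁/φ₂)/(Z₂−Z₁)
k = ln(0.272/0.19) / (2.4 − 1.2) = ln(1.432) / 1.2 = 0.3588 / 1.2 = 0.299 km⁻¹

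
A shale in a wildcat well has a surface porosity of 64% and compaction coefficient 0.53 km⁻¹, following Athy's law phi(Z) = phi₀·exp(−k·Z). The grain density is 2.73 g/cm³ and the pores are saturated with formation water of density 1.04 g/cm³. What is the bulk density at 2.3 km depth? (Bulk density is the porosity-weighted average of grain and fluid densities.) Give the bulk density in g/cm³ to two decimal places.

2.41 g/cm³

Porosity at depth: phi = 0.64·exp(−0.53×2.3) = 0.64×0.2955 = 0.1891
Bulk density: ρ_b = (1−phi)ρ_g + phi·ρ_f = 0.8109×2.73 + 0.1891×1.04
       = 2.214 + 0.197 = 2.410 g/cm³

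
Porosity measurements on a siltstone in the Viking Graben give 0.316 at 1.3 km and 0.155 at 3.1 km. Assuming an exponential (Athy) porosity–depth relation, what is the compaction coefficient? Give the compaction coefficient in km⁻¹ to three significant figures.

Athy: φ(z) = φ₀ e^(−kz) ⇒ φ₁/φ₂ = e^{k(z₂−z₁)} ⇒ k = ln(φ₁/φ₂)/(z₂−z₁)
k = ln(0.316/0.155) / (3.1 − 1.3) = ln(2.039) / 1.8 = 0.7123 / 1.8 = 0.3957 km⁻¹

0.396 km⁻¹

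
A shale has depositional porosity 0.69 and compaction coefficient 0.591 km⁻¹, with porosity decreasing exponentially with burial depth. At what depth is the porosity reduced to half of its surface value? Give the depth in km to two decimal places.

1.17 km

φ/φ₀ = 1/2 ⇒ exp(−β·Z) = 1/2 ⇒ Z = ln(2) / β
Z = 0.6931 / 0.591 = 1.173 km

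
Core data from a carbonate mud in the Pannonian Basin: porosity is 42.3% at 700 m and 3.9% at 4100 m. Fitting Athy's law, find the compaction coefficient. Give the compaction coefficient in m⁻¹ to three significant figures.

0.000701 m⁻¹

Working in km (1 km = 1000 m; c in km⁻¹ = c in m⁻¹ × 1000):
Athy: φ(Z) = φ₀ e^(−cZ) ⇒ φ₁/φ₂ = e^{c(Z₂−Z₁)} ⇒ c = ln(φ₁/φ₂)/(Z₂−Z₁)
c = ln(0.423/0.039) / (4.1 − 0.7) = ln(10.85) / 3.4 = 2.3838 / 3.4 = 0.7011 km⁻¹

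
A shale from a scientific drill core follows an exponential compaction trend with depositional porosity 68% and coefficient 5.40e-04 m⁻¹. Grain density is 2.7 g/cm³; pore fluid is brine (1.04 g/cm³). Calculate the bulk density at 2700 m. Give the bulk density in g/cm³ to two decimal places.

2.44 g/cm³

Working in km (1 km = 1000 m; k in km⁻¹ = k in m⁻¹ × 1000):
Porosity at depth: φ = 0.68·exp(−0.54×2.7) = 0.68×0.2327 = 0.1582
Bulk density: ρ_b = (1−φ)ρ_g + φ·ρ_f = 0.8418×2.7 + 0.1582×1.04
       = 2.273 + 0.165 = 2.437 g/cm³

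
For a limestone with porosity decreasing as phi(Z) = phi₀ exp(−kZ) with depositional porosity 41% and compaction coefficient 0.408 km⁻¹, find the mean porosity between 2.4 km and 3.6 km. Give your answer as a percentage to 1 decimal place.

12.2%

⟨phi⟩ = (1/(Z₂−Z₁)) ∫ phi₀ e^(−kZ) dZ = phi₀·(e^(−k·Z₁) − e^(−k·Z₂)) / (k·(Z₂−Z₁))
e^(−0.408×2.4) = 0.3756; e^(−0.408×3.6) = 0.2302
⟨phi⟩ = 0.41 × (0.3756 − 0.2302) / (0.408 × 1.2) = 0.41 × 0.2970 = 0.1218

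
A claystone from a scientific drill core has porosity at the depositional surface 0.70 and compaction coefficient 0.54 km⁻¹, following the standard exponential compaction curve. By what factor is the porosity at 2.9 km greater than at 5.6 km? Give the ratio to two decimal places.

4.30

n(z₁)/n(z₂) = e^(−k·z₁)/e^(−k·z₂) = e^{k(z₂−z₁)}
= exp(0.54 × 2.7) = exp(1.458) = 4.2974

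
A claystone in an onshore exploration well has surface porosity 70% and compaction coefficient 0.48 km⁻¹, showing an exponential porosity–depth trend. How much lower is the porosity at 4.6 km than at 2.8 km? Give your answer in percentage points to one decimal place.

10.6 percentage points

phi(2.8) = 0.7·e^(−0.48×2.8) = 0.1826
phi(4.6) = 0.7·e^(−0.48×4.6) = 0.0769
Δphi = 0.1826 − 0.0769 = 0.1056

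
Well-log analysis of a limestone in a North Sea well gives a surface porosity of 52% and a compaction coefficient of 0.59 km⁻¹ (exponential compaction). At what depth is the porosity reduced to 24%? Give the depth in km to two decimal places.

Invert Athy's law: z = ln(phi₀/phi) / β
z = ln(0.52/0.24) / 0.59 = ln(2.167) / 0.59 = 0.7732 / 0.59 = 1.310 km

1.31 km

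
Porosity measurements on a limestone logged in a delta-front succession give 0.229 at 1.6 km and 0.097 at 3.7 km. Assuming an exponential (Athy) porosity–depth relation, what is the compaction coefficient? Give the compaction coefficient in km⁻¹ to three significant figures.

Athy: phi(d) = phi₀ e^(−βd) ⇒ phi₁/phi₂ = e^{β(d₂−d₁)} ⇒ β = ln(phi₁/phi₂)/(d₂−d₁)
β = ln(0.229/0.097) / (3.7 − 1.6) = ln(2.361) / 2.1 = 0.8590 / 2.1 = 0.4091 km⁻¹

0.409 km⁻¹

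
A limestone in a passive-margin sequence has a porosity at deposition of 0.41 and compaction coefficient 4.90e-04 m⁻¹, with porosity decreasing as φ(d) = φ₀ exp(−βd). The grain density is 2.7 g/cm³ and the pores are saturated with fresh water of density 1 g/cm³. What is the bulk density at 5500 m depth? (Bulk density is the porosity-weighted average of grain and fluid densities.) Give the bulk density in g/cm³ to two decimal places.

Working in km (1 km = 1000 m; β in km⁻¹ = β in m⁻¹ × 1000):
Porosity at depth: φ = 0.41·exp(−0.49×5.5) = 0.41×0.0675 = 0.0277
Bulk density: ρ_b = (1−φ)ρ_g + φ·ρ_f = 0.9723×2.7 + 0.0277×1
       = 2.625 + 0.028 = 2.653 g/cm³

2.65 g/cm³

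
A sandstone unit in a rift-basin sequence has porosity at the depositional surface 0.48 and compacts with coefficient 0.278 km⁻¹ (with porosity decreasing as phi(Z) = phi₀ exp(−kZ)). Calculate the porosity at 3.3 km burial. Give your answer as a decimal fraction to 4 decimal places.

phi = phi₀·exp(−k·Z) = 0.48 × exp(−0.278 × 3.3) = 0.48 × exp(−0.9174)
  = 0.48 × 0.3996 = 0.1918

0.1918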